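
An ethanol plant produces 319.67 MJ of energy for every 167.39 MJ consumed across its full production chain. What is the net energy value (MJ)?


NEV = E_out - E_in
= 319.67 - 167.39
= 152.2800 MJ

152.2800 MJ


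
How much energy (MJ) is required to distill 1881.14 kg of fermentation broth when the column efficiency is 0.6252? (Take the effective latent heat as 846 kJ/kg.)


E = m * 846 / (eta * 1000)
= 1881.14 * 846 / (0.6252 * 1000)
= 2545.4965 MJ

2545.4965 MJ


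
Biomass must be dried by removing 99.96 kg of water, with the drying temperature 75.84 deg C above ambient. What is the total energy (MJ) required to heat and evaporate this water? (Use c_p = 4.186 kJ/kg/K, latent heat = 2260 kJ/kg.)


E = m_water * (4.186 * dT + 2260) / 1000
= 99.96 * (4.186 * 75.84 + 2260) / 1000
= 257.6435 MJ

257.6435 MJ


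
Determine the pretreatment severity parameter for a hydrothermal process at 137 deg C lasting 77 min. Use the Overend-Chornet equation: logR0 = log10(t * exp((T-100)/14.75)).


logR0 = log10(t * exp((T - 100) / 14.75))
= log10(77 * exp((137 - 100) / 14.75))
= 2.9759

2.9759


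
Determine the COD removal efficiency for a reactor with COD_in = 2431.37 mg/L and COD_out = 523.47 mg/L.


eta = (COD_in - COD_out) / COD_in * 100
= (2431.37 - 523.47) / 2431.37 * 100
= 78.4702%

78.4702%


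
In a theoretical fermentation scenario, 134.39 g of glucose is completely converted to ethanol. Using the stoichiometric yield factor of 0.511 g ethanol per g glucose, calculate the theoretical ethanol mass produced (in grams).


Theoretical ethanol yield: m_EtOH = 0.511 * m_glucose
m_EtOH = 0.511 * 134.39 = 68.6733 g

68.6733 g


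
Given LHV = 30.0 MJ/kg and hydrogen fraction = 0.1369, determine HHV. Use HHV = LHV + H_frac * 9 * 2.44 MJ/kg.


HHV = LHV + H_frac * 9 * 2.44
= 30.0 + 0.1369 * 9 * 2.44
= 33.0063 MJ/kg

33.0063 MJ/kg


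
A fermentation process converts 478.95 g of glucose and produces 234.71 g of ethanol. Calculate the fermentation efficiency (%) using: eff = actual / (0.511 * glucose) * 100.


Fermentation efficiency = (actual / (0.511 * glucose)) * 100
= (234.71 / (0.511 * 478.95)) * 100
= 95.9004%

95.9004%


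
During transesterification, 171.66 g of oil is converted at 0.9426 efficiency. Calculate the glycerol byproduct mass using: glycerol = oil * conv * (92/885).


glycerol = oil * conv * (92/885)
= 171.66 * 0.9426 * 92 / 885
= 16.8206 g

16.8206 g


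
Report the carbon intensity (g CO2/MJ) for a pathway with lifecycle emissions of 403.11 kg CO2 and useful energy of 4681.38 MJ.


CI = CO2 * 1000 / E
= 403.11 * 1000 / 4681.38
= 86.1092 g CO2/MJ

86.1092 g CO2/MJ


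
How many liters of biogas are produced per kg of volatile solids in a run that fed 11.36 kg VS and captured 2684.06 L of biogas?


Y = V / VS
= 2684.06 / 11.36
= 236.2729 L/kg VS

236.2729 L/kg VS


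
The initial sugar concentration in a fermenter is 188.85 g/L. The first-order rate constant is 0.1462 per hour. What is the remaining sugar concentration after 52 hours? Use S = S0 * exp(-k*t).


S = S0 * exp(-k * t)
S = 188.85 * exp(-0.1462 * 52)
S = 0.0943 g/L

0.0943 g/L


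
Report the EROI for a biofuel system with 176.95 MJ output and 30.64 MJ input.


EROI = E_out / E_in
= 176.95 / 30.64
= 5.7751

5.7751


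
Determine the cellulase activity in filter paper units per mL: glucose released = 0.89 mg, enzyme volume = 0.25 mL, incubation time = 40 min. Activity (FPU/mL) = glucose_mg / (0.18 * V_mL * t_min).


Activity = glucose_mg / (0.18 mg/umol * V_mL * t_min)
= 0.89 / (0.18 * 0.25 * 40)
= 0.4944 FPU/mL

0.4944 FPU/mL


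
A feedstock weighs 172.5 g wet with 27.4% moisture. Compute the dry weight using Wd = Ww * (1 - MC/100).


Wd = Ww * (1 - MC/100)
= 172.5 * (1 - 27.4/100)
= 125.2350 g

125.2350 g


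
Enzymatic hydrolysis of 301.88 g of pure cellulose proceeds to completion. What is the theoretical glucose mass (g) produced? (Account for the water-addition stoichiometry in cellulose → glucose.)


glucose = cellulose * 180/162
= 301.88 * 180/162
= 335.4222 g

335.4222 g


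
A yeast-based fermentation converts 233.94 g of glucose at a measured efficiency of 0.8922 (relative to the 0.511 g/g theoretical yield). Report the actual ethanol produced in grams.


Actual ethanol: m = 0.511 * 233.94 * 0.8922
m = 106.6566 g

106.6566 g


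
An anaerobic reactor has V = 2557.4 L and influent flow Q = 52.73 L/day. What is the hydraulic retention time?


HRT = V / Q
= 2557.4 / 52.73
= 48.4999 days

48.4999 days


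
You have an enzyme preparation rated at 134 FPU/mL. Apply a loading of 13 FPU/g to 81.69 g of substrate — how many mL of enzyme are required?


V = dosage * m_sub / activity
V = 13 * 81.69 / 134
V = 7.9251 mL

7.9251 mL


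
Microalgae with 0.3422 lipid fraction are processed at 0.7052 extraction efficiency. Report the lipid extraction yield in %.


Y = lipid_content * extraction_eff * 100
= 0.3422 * 0.7052 * 100
= 24.1319%

24.1319%


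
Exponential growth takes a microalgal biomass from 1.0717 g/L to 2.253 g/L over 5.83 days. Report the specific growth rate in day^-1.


mu = ln(X2/X1) / dt
= ln(2.253/1.0717) / 5.83
= 0.1274 per day

0.1274 per day


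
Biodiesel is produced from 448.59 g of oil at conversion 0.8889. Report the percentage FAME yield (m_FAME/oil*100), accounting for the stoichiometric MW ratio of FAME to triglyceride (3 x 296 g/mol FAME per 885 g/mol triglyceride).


m_FAME = oil * conv * (3 * 296 / 885) = oil * conv * (888/885)
= 448.59 * 0.8889 * 888 / 885
= 400.1034 g
Y = m_FAME / oil * 100 = conv * (888/885) * 100
= 0.8889 * 888 / 885 * 100
= 89.19%

89.19%


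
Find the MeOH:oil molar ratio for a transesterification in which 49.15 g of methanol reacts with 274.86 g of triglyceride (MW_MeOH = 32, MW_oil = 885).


Molar ratio = n_MeOH / n_oil = (MeOH/32) / (oil/885) = (MeOH * 885) / (32 * oil)
= (49.15 * 885) / (32 * 274.86)
= 4.9454

4.9454


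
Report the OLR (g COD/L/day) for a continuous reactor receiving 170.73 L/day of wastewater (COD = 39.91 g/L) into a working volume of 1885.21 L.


OLR = Q * S / V
= 170.73 * 39.91 / 1885.21
= 3.6144 g/L/day

3.6144 g/L/day


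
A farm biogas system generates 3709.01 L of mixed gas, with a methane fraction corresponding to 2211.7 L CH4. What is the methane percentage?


CH4% = V_CH4 / V_total * 100
= 2211.7 / 3709.01 * 100
= 59.6305%

59.6305%


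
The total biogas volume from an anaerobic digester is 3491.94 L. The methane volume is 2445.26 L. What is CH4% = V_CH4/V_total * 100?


CH4% = V_CH4 / V_total * 100
= 2445.26 / 3491.94 * 100
= 70.0258%

70.0258%


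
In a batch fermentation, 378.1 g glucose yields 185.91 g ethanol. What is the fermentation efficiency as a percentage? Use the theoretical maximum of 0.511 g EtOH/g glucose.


Fermentation efficiency = (actual / (0.511 * glucose)) * 100
= (185.91 / (0.511 * 378.1)) * 100
= 96.2222%

96.2222%


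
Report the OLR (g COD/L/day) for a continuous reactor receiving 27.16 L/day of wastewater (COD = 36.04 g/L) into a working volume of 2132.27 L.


OLR = Q * S / V
= 27.16 * 36.04 / 2132.27
= 0.4591 g/L/day

0.4591 g/L/day


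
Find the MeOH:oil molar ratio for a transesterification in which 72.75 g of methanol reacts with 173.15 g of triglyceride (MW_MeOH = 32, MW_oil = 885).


Molar ratio = n_MeOH / n_oil = (MeOH/32) / (oil/885) = (MeOH * 885) / (32 * oil)
= (72.75 * 885) / (32 * 173.15)
= 11.6199

11.6199


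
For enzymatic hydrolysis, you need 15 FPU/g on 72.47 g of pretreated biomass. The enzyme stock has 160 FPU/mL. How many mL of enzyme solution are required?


V = dosage * m_sub / activity
V = 15 * 72.47 / 160
V = 6.7941 mL

6.7941 mL


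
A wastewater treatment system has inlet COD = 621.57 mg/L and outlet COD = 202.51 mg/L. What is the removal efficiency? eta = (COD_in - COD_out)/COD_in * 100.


eta = (COD_in - COD_out) / COD_in * 100
= (621.57 - 202.51) / 621.57 * 100
= 67.4196%

67.4196%


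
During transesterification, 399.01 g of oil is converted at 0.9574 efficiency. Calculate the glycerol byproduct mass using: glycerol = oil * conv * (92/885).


glycerol = oil * conv * (92/885)
= 399.01 * 0.9574 * 92 / 885
= 39.7120 g

39.7120 g


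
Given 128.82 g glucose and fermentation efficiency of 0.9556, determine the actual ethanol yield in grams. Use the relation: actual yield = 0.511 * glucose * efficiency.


Actual ethanol: m = 0.511 * 128.82 * 0.9556
m = 62.9043 g

62.9043 g


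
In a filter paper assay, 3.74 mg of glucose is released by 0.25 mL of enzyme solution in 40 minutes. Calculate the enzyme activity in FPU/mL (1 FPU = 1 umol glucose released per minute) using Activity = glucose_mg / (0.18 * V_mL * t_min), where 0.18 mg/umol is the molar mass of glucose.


Activity = glucose_mg / (0.18 mg/umol * V_mL * t_min)
= 3.74 / (0.18 * 0.25 * 40)
= 2.0778 FPU/mL

2.0778 FPU/mL


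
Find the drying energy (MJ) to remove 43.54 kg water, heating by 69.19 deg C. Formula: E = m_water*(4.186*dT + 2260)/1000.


E = m_water * (4.186 * dT + 2260) / 1000
= 43.54 * (4.186 * 69.19 + 2260) / 1000
= 111.0109 MJ

111.0109 MJ


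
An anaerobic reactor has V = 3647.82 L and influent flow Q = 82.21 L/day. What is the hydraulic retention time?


HRT = V / Q
= 3647.82 / 82.21
= 44.3720 days

44.3720 days


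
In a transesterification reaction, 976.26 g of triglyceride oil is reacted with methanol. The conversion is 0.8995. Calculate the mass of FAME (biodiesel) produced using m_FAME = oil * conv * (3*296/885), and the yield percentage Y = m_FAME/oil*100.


m_FAME = oil * conv * (3 * 296 / 885) = oil * conv * (888/885)
= 976.26 * 0.8995 * 888 / 885
= 881.1226 g
Y = m_FAME / oil * 100 = conv * (888/885) * 100
= 0.8995 * 888 / 885 * 100
= 90.25%

881.1226 g FAME; Y = 90.25%


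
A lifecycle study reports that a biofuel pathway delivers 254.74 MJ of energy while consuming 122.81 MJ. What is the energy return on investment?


EROI = E_out / E_in
= 254.74 / 122.81
= 2.0743

2.0743


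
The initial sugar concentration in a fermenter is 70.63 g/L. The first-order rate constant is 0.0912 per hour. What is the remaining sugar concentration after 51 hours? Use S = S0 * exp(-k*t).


S = S0 * exp(-k * t)
S = 70.63 * exp(-0.0912 * 51)
S = 0.6745 g/L

0.6745 g/L


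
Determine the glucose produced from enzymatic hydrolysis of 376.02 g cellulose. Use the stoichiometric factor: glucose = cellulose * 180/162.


glucose = cellulose * 180/162
= 376.02 * 180/162
= 417.8000 g

417.8000 g


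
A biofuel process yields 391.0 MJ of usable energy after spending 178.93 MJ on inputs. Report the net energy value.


NEV = E_out - E_in
= 391.0 - 178.93
= 212.0700 MJ

212.0700 MJ


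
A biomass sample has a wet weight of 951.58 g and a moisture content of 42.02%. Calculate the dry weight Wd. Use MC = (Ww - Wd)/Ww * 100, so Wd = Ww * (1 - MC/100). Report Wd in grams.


Wd = Ww * (1 - MC/100)
= 951.58 * (1 - 42.02/100)
= 551.7261 g

551.7261 g


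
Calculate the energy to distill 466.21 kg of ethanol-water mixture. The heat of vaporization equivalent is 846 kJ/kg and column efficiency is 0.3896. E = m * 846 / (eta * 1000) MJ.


E = m * 846 / (eta * 1000)
= 466.21 * 846 / (0.3896 * 1000)
= 1012.3554 MJ

1012.3554 MJ


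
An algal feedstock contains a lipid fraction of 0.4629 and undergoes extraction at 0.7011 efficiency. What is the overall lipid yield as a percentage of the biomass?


Y = lipid_content * extraction_eff * 100
= 0.4629 * 0.7011 * 100
= 32.4539%

32.4539%


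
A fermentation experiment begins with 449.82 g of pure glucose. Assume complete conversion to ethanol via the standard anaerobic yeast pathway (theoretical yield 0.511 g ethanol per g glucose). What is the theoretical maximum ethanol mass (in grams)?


Theoretical ethanol yield: m_EtOH = 0.511 * m_glucose
m_EtOH = 0.511 * 449.82 = 229.8580 g

229.8580 g


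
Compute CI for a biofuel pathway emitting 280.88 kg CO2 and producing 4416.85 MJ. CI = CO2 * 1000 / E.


CI = CO2 * 1000 / E
= 280.88 * 1000 / 4416.85
= 63.5928 g CO2/MJ

63.5928 g CO2/MJ


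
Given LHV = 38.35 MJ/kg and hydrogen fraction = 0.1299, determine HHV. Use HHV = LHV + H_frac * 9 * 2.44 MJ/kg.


HHV = LHV + H_frac * 9 * 2.44
= 38.35 + 0.1299 * 9 * 2.44
= 41.2026 MJ/kg

41.2026 MJ/kg


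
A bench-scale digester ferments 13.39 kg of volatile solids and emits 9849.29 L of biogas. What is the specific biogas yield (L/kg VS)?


Y = V / VS
= 9849.29 / 13.39
= 735.5706 L/kg VS

735.5706 L/kg VS


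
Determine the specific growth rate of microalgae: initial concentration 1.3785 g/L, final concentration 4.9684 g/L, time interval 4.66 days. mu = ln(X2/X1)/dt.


mu = ln(X2/X1) / dt
= ln(4.9684/1.3785) / 4.66
= 0.2751 per day

0.2751 per day


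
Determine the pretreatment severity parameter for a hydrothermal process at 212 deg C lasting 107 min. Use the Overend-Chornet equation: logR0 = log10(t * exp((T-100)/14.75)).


logR0 = log10(t * exp((T - 100) / 14.75))
= log10(107 * exp((212 - 100) / 14.75))
= 5.3271

5.3271


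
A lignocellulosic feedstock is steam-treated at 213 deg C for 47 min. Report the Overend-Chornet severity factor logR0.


logR0 = log10(t * exp((T - 100) / 14.75))
= log10(47 * exp((213 - 100) / 14.75))
= 4.9992

4.9992


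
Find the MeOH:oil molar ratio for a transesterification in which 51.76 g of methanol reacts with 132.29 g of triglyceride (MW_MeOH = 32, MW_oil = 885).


Molar ratio = n_MeOH / n_oil = (MeOH/32) / (oil/885) = (MeOH * 885) / (32 * oil)
= (51.76 * 885) / (32 * 132.29)
= 10.8208

10.8208


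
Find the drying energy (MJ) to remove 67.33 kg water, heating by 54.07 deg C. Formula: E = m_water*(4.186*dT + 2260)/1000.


E = m_water * (4.186 * dT + 2260) / 1000
= 67.33 * (4.186 * 54.07 + 2260) / 1000
= 167.4051 MJ

167.4051 MJ


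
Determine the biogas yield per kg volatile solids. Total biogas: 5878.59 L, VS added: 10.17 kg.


Y = V / VS
= 5878.59 / 10.17
= 578.0324 L/kg VS

578.0324 L/kg VS


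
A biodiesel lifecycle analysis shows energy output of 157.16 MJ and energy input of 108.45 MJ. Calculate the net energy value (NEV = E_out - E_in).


NEV = E_out - E_in
= 157.16 - 108.45
= 48.7100 MJ

48.7100 MJ


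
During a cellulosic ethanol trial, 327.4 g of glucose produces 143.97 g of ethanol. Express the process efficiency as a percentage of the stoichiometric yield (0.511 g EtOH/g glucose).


Fermentation efficiency = (actual / (0.511 * glucose)) * 100
= (143.97 / (0.511 * 327.4)) * 100
= 86.0543%

86.0543%


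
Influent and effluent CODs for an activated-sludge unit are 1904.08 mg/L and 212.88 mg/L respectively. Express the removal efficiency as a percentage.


eta = (COD_in - COD_out) / COD_in * 100
= (1904.08 - 212.88) / 1904.08 * 100
= 88.8198%

88.8198%


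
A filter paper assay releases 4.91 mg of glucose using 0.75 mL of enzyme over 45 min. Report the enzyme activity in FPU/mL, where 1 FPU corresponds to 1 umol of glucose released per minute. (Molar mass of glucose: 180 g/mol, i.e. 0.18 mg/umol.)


Activity = glucose_mg / (0.18 mg/umol * V_mL * t_min)
= 4.91 / (0.18 * 0.75 * 45)
= 0.8082 FPU/mL

0.8082 FPU/mL


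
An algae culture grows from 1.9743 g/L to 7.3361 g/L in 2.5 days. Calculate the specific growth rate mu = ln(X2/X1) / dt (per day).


mu = ln(X2/X1) / dt
= ln(7.3361/1.9743) / 2.5
= 0.5250 per day

0.5250 per day


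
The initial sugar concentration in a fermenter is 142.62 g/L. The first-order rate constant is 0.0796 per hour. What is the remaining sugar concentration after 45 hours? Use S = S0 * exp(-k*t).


S = S0 * exp(-k * t)
S = 142.62 * exp(-0.0796 * 45)
S = 3.9677 g/L

3.9677 g/L


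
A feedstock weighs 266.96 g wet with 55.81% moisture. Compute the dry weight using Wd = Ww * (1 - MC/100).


Wd = Ww * (1 - MC/100)
= 266.96 * (1 - 55.81/100)
= 117.9696 g

117.9696 g


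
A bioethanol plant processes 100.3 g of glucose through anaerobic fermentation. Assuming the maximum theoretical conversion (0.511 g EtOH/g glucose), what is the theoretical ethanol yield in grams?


Theoretical ethanol yield: m_EtOH = 0.511 * m_glucose
m_EtOH = 0.511 * 100.3 = 51.2533 g

51.2533 g


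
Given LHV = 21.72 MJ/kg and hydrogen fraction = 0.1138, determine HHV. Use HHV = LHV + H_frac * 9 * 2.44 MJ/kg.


HHV = LHV + H_frac * 9 * 2.44
= 21.72 + 0.1138 * 9 * 2.44
= 24.2190 MJ/kg

24.2190 MJ/kg


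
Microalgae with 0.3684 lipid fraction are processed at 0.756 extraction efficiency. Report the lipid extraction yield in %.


Y = lipid_content * extraction_eff * 100
= 0.3684 * 0.756 * 100
= 27.8510%

27.8510%


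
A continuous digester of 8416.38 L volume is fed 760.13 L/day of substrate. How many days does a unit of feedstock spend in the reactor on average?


HRT = V / Q
= 8416.38 / 760.13
= 11.0723 days

11.0723 days


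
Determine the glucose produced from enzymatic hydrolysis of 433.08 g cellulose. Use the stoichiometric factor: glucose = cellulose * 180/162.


glucose = cellulose * 180/162
= 433.08 * 180/162
= 481.2000 g

481.2000 g


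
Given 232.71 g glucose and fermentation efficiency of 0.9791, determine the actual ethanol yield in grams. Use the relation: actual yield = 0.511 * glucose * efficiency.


Actual ethanol: m = 0.511 * 232.71 * 0.9791
m = 116.4295 g

116.4295 g


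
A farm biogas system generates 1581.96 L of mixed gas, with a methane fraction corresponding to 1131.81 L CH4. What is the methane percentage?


CH4% = V_CH4 / V_total * 100
= 1131.81 / 1581.96 * 100
= 71.5448%

71.5448%


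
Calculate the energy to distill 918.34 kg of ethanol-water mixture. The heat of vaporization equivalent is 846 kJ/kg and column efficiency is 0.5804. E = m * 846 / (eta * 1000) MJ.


E = m * 846 / (eta * 1000)
= 918.34 * 846 / (0.5804 * 1000)
= 1338.5866 MJ

1338.5866 MJ


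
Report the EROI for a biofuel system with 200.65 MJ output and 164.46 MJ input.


EROI = E_out / E_in
= 200.65 / 164.46
= 1.2201

1.2201


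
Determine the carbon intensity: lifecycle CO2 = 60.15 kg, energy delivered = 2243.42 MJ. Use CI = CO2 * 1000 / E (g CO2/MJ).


CI = CO2 * 1000 / E
= 60.15 * 1000 / 2243.42
= 26.8117 g CO2/MJ

26.8117 g CO2/MJ


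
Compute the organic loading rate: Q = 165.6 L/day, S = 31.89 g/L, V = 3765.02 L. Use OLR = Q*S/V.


OLR = Q * S / V
= 165.6 * 31.89 / 3765.02
= 1.4026 g/L/day

1.4026 g/L/day


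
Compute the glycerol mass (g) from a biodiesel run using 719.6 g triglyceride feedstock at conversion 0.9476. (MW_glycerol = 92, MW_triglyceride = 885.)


glycerol = oil * conv * (92/885)
= 719.6 * 0.9476 * 92 / 885
= 70.8860 g

70.8860 g


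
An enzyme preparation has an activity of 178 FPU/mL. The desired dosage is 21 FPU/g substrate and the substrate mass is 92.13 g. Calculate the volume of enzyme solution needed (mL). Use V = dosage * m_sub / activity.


V = dosage * m_sub / activity
V = 21 * 92.13 / 178
V = 10.8693 mL

10.8693 mL


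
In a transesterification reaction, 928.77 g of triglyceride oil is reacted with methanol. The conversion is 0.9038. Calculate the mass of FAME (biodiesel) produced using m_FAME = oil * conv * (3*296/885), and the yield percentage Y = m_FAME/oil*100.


m_FAME = oil * conv * (3 * 296 / 885) = oil * conv * (888/885)
= 928.77 * 0.9038 * 888 / 885
= 842.2678 g
Y = m_FAME / oil * 100 = conv * (888/885) * 100
= 0.9038 * 888 / 885 * 100
= 90.69%

842.2678 g FAME; Y = 90.69%


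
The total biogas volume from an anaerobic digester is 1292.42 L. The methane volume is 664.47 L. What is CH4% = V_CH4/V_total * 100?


CH4% = V_CH4 / V_total * 100
= 664.47 / 1292.42 * 100
= 51.4129%

51.4129%


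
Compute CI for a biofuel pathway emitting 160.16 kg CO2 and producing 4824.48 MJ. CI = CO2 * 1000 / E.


CI = CO2 * 1000 / E
= 160.16 * 1000 / 4824.48
= 33.1974 g CO2/MJ

33.1974 g CO2/MJ


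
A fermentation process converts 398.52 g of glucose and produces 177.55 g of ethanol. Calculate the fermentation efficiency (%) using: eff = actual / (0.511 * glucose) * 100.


Fermentation efficiency = (actual / (0.511 * glucose)) * 100
= (177.55 / (0.511 * 398.52)) * 100
= 87.1866%

87.1866%


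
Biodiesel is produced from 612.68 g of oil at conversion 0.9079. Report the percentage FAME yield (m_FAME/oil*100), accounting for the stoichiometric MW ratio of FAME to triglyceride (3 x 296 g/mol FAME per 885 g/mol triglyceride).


m_FAME = oil * conv * (3 * 296 / 885) = oil * conv * (888/885)
= 612.68 * 0.9079 * 888 / 885
= 558.1378 g
Y = m_FAME / oil * 100 = conv * (888/885) * 100
= 0.9079 * 888 / 885 * 100
= 91.10%

91.10%


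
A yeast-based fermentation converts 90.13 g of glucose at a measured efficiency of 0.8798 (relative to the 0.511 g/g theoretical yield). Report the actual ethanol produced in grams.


Actual ethanol: m = 0.511 * 90.13 * 0.8798
m = 40.5204 g

40.5204 g


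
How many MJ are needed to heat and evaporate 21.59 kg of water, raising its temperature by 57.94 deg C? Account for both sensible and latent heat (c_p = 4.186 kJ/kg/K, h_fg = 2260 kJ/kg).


E = m_water * (4.186 * dT + 2260) / 1000
= 21.59 * (4.186 * 57.94 + 2260) / 1000
= 54.0298 MJ

54.0298 MJ


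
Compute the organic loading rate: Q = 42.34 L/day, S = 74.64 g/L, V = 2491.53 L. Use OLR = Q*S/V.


OLR = Q * S / V
= 42.34 * 74.64 / 2491.53
= 1.2684 g/L/day

1.2684 g/L/day


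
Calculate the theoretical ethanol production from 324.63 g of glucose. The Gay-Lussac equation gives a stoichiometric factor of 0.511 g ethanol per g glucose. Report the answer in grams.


Theoretical ethanol yield: m_EtOH = 0.511 * m_glucose
m_EtOH = 0.511 * 324.63 = 165.8859 g

165.8859 g


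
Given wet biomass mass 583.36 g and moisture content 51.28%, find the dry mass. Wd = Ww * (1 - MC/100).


Wd = Ww * (1 - MC/100)
= 583.36 * (1 - 51.28/100)
= 284.2130 g

284.2130 g


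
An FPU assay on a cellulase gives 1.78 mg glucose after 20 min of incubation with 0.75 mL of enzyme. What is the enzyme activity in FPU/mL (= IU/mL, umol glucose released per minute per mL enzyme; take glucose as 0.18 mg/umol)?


Activity = glucose_mg / (0.18 mg/umol * V_mL * t_min)
= 1.78 / (0.18 * 0.75 * 20)
= 0.6593 FPU/mL

0.6593 FPU/mL


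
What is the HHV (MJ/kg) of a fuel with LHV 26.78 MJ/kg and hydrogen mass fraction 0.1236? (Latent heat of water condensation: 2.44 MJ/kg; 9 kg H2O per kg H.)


HHV = LHV + H_frac * 9 * 2.44
= 26.78 + 0.1236 * 9 * 2.44
= 29.4943 MJ/kg

29.4943 MJ/kg


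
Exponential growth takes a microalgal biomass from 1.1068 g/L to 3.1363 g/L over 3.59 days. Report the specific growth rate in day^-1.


mu = ln(X2/X1) / dt
= ln(3.1363/1.1068) / 3.59
= 0.2901 per day

0.2901 per day


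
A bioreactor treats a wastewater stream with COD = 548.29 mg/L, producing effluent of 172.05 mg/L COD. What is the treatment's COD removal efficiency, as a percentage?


eta = (COD_in - COD_out) / COD_in * 100
= (548.29 - 172.05) / 548.29 * 100
= 68.6206%

68.6206%


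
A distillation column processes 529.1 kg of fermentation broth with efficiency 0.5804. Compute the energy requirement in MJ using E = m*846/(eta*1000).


E = m * 846 / (eta * 1000)
= 529.1 * 846 / (0.5804 * 1000)
= 771.2243 MJ

771.2243 MJ


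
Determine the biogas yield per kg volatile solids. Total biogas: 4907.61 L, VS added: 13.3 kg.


Y = V / VS
= 4907.61 / 13.3
= 368.9932 L/kg VS

368.9932 L/kg VS


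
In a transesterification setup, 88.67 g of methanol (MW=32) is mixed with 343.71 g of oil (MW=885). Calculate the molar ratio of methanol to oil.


Molar ratio = n_MeOH / n_oil = (MeOH/32) / (oil/885) = (MeOH * 885) / (32 * oil)
= (88.67 * 885) / (32 * 343.71)
= 7.1347

7.1347


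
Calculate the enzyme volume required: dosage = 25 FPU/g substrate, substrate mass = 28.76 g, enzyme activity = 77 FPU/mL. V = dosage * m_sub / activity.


V = dosage * m_sub / activity
V = 25 * 28.76 / 77
V = 9.3377 mL

9.3377 mL


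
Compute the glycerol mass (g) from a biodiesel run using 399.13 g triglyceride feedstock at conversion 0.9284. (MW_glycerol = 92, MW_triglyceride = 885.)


glycerol = oil * conv * (92/885)
= 399.13 * 0.9284 * 92 / 885
= 38.5207 g

38.5207 g


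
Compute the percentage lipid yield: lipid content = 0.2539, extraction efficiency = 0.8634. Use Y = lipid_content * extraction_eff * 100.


Y = lipid_content * extraction_eff * 100
= 0.2539 * 0.8634 * 100
= 21.9217%

21.9217%


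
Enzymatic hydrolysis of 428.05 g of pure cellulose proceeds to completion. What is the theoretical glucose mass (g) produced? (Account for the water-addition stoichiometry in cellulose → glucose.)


glucose = cellulose * 180/162
= 428.05 * 180/162
= 475.6111 g

475.6111 g


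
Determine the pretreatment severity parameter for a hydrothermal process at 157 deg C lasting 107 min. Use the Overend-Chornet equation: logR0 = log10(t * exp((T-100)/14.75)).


logR0 = log10(t * exp((T - 100) / 14.75))
= log10(107 * exp((157 - 100) / 14.75))
= 3.7077

3.7077


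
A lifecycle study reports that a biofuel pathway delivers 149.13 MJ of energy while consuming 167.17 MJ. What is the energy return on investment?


EROI = E_out / E_in
= 149.13 / 167.17
= 0.8921

0.8921


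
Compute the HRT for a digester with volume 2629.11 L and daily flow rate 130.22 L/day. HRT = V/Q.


HRT = V / Q
= 2629.11 / 130.22
= 20.1898 days

20.1898 days


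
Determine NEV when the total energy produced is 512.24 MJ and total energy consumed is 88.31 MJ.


NEV = E_out - E_in
= 512.24 - 88.31
= 423.9300 MJ

423.9300 MJ


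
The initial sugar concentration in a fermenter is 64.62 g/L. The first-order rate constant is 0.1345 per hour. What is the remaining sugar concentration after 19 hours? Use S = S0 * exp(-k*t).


S = S0 * exp(-k * t)
S = 64.62 * exp(-0.1345 * 19)
S = 5.0180 g/L

5.0180 g/L


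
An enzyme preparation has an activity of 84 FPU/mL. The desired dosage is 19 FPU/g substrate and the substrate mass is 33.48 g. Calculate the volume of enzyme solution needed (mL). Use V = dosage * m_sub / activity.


V = dosage * m_sub / activity
V = 19 * 33.48 / 84
V = 7.5729 mL

7.5729 mL


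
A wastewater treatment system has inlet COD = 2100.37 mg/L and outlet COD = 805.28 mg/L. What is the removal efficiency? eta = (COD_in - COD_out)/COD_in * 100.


eta = (COD_in - COD_out) / COD_in * 100
= (2100.37 - 805.28) / 2100.37 * 100
= 61.6601%

61.6601%


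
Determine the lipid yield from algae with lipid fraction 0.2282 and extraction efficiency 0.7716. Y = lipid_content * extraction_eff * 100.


Y = lipid_content * extraction_eff * 100
= 0.2282 * 0.7716 * 100
= 17.6079%

17.6079%


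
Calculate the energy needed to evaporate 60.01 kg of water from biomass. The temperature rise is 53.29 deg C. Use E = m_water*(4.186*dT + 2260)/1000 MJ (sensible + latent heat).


E = m_water * (4.186 * dT + 2260) / 1000
= 60.01 * (4.186 * 53.29 + 2260) / 1000
= 149.0091 MJ

149.0091 MJ


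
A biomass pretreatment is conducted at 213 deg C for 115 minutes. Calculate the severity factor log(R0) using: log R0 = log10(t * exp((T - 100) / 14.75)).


logR0 = log10(t * exp((T - 100) / 14.75))
= log10(115 * exp((213 - 100) / 14.75))
= 5.3878

5.3878


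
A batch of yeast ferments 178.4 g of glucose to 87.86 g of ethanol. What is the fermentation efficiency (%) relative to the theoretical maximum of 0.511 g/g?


Fermentation efficiency = (actual / (0.511 * glucose)) * 100
= (87.86 / (0.511 * 178.4)) * 100
= 96.3775%

96.3775%


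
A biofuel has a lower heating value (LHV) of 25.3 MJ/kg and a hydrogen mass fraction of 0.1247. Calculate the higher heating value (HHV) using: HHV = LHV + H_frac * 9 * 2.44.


HHV = LHV + H_frac * 9 * 2.44
= 25.3 + 0.1247 * 9 * 2.44
= 28.0384 MJ/kg

28.0384 MJ/kg


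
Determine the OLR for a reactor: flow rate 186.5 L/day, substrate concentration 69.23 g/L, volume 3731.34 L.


OLR = Q * S / V
= 186.5 * 69.23 / 3731.34
= 3.4603 g/L/day

3.4603 g/L/day


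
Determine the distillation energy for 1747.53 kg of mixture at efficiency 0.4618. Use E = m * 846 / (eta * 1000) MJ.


E = m * 846 / (eta * 1000)
= 1747.53 * 846 / (0.4618 * 1000)
= 3201.4084 MJ

3201.4084 MJ


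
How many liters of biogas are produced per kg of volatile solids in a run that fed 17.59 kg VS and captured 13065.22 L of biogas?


Y = V / VS
= 13065.22 / 17.59
= 742.7641 L/kg VS

742.7641 L/kg VS


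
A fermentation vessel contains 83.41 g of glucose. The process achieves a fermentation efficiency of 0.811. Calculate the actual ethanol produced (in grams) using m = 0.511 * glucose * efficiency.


Actual ethanol: m = 0.511 * 83.41 * 0.811
m = 34.5669 g

34.5669 g


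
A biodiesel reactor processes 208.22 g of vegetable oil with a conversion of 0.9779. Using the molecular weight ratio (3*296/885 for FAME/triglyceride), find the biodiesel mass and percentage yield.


m_FAME = oil * conv * (3 * 296 / 885) = oil * conv * (888/885)
= 208.22 * 0.9779 * 888 / 885
= 204.3086 g
Y = m_FAME / oil * 100 = conv * (888/885) * 100
= 0.9779 * 888 / 885 * 100
= 98.12%

204.3086 g FAME; Y = 98.12%


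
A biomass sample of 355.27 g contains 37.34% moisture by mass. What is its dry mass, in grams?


Wd = Ww * (1 - MC/100)
= 355.27 * (1 - 37.34/100)
= 222.6122 g

222.6122 g


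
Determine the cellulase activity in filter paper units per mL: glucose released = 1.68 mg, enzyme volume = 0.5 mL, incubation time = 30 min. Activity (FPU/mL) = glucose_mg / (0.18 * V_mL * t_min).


Activity = glucose_mg / (0.18 mg/umol * V_mL * t_min)
= 1.68 / (0.18 * 0.5 * 30)
= 0.6222 FPU/mL

0.6222 FPU/mL


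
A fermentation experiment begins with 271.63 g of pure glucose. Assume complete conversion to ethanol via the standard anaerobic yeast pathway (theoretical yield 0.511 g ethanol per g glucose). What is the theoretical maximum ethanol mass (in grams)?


Theoretical ethanol yield: m_EtOH = 0.511 * m_glucose
m_EtOH = 0.511 * 271.63 = 138.8029 g

138.8029 g


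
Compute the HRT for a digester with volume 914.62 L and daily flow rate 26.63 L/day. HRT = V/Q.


HRT = V / Q
= 914.62 / 26.63
= 34.3455 days

34.3455 days


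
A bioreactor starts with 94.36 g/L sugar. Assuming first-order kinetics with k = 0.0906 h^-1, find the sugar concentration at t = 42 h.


S = S0 * exp(-k * t)
S = 94.36 * exp(-0.0906 * 42)
S = 2.1000 g/L

2.1000 g/L


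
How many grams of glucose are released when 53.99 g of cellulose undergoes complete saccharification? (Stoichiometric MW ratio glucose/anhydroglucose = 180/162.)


glucose = cellulose * 180/162
= 53.99 * 180/162
= 59.9889 g

59.9889 g


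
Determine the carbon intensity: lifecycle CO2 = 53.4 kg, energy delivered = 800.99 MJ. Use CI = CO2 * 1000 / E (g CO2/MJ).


CI = CO2 * 1000 / E
= 53.4 * 1000 / 800.99
= 66.6675 g CO2/MJ

66.6675 g CO2/MJ


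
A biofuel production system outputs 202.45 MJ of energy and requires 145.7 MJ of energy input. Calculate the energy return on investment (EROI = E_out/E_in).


EROI = E_out / E_in
= 202.45 / 145.7
= 1.3895

1.3895


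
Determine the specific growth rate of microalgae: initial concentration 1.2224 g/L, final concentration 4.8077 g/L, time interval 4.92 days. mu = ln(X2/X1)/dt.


mu = ln(X2/X1) / dt
= ln(4.8077/1.2224) / 4.92
= 0.2783 per day

0.2783 per day


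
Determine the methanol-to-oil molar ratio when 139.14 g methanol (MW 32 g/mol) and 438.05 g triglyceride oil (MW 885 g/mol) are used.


Molar ratio = n_MeOH / n_oil = (MeOH/32) / (oil/885) = (MeOH * 885) / (32 * oil)
= (139.14 * 885) / (32 * 438.05)
= 8.7846

8.7846


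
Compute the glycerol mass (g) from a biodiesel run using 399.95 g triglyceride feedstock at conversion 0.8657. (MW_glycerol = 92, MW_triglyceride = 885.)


glycerol = oil * conv * (92/885)
= 399.95 * 0.8657 * 92 / 885
= 35.9930 g

35.9930 g


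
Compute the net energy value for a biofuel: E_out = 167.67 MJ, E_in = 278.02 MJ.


NEV = E_out - E_in
= 167.67 - 278.02
= -110.3500 MJ

-110.3500 MJ


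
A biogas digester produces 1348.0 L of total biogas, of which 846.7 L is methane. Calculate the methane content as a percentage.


CH4% = V_CH4 / V_total * 100
= 846.7 / 1348.0 * 100
= 62.8116%

62.8116%


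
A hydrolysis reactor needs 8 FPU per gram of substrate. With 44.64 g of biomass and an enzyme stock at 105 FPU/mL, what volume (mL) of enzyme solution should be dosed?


V = dosage * m_sub / activity
V = 8 * 44.64 / 105
V = 3.4011 mL

3.4011 mL


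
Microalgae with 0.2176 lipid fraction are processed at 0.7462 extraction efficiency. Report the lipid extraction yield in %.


Y = lipid_content * extraction_eff * 100
= 0.2176 * 0.7462 * 100
= 16.2373%

16.2373%


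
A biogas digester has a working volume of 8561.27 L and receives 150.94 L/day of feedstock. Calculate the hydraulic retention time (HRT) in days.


HRT = V / Q
= 8561.27 / 150.94
= 56.7197 days

56.7197 days


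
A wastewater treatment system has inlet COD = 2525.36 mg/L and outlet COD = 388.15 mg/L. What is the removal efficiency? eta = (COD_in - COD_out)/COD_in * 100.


eta = (COD_in - COD_out) / COD_in * 100
= (2525.36 - 388.15) / 2525.36 * 100
= 84.6299%

84.6299%


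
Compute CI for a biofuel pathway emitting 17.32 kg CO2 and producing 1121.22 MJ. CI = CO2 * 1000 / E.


CI = CO2 * 1000 / E
= 17.32 * 1000 / 1121.22
= 15.4475 g CO2/MJ

15.4475 g CO2/MJ


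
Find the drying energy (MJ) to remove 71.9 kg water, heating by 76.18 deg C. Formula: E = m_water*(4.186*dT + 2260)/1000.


E = m_water * (4.186 * dT + 2260) / 1000
= 71.9 * (4.186 * 76.18 + 2260) / 1000
= 185.4222 MJ

185.4222 MJ


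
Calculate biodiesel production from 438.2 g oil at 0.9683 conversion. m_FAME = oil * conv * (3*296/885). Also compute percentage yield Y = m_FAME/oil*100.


m_FAME = oil * conv * (3 * 296 / 885) = oil * conv * (888/885)
= 438.2 * 0.9683 * 888 / 885
= 425.7474 g
Y = m_FAME / oil * 100 = conv * (888/885) * 100
= 0.9683 * 888 / 885 * 100
= 97.16%

425.7474 g FAME; Y = 97.16%


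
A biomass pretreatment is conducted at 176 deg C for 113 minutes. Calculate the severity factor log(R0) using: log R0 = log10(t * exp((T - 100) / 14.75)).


logR0 = log10(t * exp((T - 100) / 14.75))
= log10(113 * exp((176 - 100) / 14.75))
= 4.2908

4.2908


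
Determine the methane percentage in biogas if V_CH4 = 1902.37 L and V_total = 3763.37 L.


CH4% = V_CH4 / V_total * 100
= 1902.37 / 3763.37 * 100
= 50.5496%

50.5496%


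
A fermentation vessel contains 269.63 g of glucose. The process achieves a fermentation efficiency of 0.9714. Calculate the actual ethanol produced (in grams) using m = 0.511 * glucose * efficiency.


Actual ethanol: m = 0.511 * 269.63 * 0.9714
m = 133.8404 g

133.8404 g


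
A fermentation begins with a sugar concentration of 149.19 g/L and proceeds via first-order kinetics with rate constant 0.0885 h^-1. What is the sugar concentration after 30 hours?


S = S0 * exp(-k * t)
S = 149.19 * exp(-0.0885 * 30)
S = 10.4879 g/L

10.4879 g/L


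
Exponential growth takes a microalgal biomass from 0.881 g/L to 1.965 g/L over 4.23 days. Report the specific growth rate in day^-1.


mu = ln(X2/X1) / dt
= ln(1.965/0.881) / 4.23
= 0.1896 per day

0.1896 per day


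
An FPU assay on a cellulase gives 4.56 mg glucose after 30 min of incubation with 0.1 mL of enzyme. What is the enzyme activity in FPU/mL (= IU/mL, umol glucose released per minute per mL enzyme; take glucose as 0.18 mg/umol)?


Activity = glucose_mg / (0.18 mg/umol * V_mL * t_min)
= 4.56 / (0.18 * 0.1 * 30)
= 8.4444 FPU/mL

8.4444 FPU/mL


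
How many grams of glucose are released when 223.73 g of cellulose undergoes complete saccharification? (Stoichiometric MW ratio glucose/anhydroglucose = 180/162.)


glucose = cellulose * 180/162
= 223.73 * 180/162
= 248.5889 g

248.5889 g


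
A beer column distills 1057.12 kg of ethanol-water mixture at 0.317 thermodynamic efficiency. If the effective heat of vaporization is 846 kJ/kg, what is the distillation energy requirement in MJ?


E = m * 846 / (eta * 1000)
= 1057.12 * 846 / (0.317 * 1000)
= 2821.2098 MJ

2821.2098 MJ


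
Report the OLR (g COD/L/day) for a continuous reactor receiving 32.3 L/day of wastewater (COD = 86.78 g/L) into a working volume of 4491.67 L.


OLR = Q * S / V
= 32.3 * 86.78 / 4491.67
= 0.6240 g/L/day

0.6240 g/L/day


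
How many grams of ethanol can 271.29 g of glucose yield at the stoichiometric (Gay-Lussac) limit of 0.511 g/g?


Theoretical ethanol yield: m_EtOH = 0.511 * m_glucose
m_EtOH = 0.511 * 271.29 = 138.6292 g

138.6292 g


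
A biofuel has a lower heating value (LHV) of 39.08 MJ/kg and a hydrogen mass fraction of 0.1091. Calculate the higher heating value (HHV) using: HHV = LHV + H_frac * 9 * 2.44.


HHV = LHV + H_frac * 9 * 2.44
= 39.08 + 0.1091 * 9 * 2.44
= 41.4758 MJ/kg

41.4758 MJ/kg


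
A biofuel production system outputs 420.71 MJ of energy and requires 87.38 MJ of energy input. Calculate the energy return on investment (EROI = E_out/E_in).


EROI = E_out / E_in
= 420.71 / 87.38
= 4.8147

4.8147


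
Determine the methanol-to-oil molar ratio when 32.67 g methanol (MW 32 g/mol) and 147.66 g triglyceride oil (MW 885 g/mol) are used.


Molar ratio = n_MeOH / n_oil = (MeOH/32) / (oil/885) = (MeOH * 885) / (32 * oil)
= (32.67 * 885) / (32 * 147.66)
= 6.1190

6.1190


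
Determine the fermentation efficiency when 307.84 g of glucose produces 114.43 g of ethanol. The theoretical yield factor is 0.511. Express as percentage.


Fermentation efficiency = (actual / (0.511 * glucose)) * 100
= (114.43 / (0.511 * 307.84)) * 100
= 72.7435%

72.7435%


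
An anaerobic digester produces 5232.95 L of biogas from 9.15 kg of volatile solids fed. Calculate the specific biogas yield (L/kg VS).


Y = V / VS
= 5232.95 / 9.15
= 571.9071 L/kg VS

571.9071 L/kg VS


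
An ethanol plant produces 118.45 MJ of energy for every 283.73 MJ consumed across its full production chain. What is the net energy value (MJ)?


NEV = E_out - E_in
= 118.45 - 283.73
= -165.2800 MJ

-165.2800 MJ


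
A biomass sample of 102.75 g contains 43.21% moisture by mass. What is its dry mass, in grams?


Wd = Ww * (1 - MC/100)
= 102.75 * (1 - 43.21/100)
= 58.3517 g

58.3517 g


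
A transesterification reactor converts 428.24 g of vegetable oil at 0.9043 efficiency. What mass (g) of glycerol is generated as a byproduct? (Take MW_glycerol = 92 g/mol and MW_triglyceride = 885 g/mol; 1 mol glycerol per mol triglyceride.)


glycerol = oil * conv * (92/885)
= 428.24 * 0.9043 * 92 / 885
= 40.2573 g

40.2573 g


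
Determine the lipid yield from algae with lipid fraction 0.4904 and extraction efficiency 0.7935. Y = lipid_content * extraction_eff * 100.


Y = lipid_content * extraction_eff * 100
= 0.4904 * 0.7935 * 100
= 38.9132%

38.9132%


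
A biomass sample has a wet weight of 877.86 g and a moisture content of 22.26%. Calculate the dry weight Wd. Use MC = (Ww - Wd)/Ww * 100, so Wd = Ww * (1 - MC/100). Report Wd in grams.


Wd = Ww * (1 - MC/100)
= 877.86 * (1 - 22.26/100)
= 682.4484 g

682.4484 g


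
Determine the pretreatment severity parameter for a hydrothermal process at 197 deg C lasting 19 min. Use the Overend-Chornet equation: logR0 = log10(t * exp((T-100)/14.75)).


logR0 = log10(t * exp((T - 100) / 14.75))
= log10(19 * exp((197 - 100) / 14.75))
= 4.1348

4.1348


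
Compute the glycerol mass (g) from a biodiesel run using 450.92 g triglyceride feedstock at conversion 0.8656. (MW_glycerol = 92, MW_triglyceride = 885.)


glycerol = oil * conv * (92/885)
= 450.92 * 0.8656 * 92 / 885
= 40.5753 g

40.5753 g


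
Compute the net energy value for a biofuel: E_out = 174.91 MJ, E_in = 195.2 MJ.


NEV = E_out - E_in
= 174.91 - 195.2
= -20.2900 MJ

-20.2900 MJ
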